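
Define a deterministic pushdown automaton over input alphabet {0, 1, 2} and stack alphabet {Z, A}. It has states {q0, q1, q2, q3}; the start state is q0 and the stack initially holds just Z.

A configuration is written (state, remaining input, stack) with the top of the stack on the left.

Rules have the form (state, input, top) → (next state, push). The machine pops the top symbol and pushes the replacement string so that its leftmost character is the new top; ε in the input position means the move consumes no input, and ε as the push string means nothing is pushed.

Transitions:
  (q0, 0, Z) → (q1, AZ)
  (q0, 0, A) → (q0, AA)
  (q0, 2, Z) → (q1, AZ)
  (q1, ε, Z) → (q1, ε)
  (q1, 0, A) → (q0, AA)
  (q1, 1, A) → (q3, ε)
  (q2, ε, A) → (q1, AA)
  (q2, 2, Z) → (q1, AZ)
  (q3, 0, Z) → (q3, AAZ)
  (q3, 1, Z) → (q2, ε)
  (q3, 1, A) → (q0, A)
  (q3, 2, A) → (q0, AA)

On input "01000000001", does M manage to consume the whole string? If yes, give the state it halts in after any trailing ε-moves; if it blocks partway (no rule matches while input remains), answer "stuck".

(q0, 01000000001, Z)
  read 0, top Z: go to q1, push AZ → (q1, 1000000001, AZ)
  read 1, top A: go to q3, push ε → (q3, 000000001, Z)
  read 0, top Z: go to q3, push AAZ → (q3, 00000001, AAZ)
No transition for (q3, 0, top A); M blocks with input 00000001 remaining.

stuck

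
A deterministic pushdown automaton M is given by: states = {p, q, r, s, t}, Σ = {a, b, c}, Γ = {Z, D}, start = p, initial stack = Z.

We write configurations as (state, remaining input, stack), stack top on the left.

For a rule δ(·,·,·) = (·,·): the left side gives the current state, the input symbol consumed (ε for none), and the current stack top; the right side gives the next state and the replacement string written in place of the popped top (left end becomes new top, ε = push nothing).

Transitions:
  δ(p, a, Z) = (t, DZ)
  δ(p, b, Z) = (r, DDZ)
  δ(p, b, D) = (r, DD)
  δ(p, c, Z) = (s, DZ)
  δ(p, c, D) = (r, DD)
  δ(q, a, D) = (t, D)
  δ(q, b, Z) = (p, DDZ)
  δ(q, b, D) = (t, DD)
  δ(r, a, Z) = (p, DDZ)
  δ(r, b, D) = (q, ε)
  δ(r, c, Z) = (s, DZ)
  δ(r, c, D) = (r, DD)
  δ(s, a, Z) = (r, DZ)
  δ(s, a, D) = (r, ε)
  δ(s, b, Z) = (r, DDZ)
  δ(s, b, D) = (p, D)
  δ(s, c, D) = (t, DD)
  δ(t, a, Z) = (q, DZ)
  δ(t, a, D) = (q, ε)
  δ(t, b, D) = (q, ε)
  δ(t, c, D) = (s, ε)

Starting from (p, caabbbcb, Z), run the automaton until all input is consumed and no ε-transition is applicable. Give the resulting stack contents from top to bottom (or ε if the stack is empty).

DDZ

(p, caabbbcb, Z)
  read c, top Z: go to s, push DZ → (s, aabbbcb, DZ)
  read a, top D: go to r, push ε → (r, abbbcb, Z)
  read a, top Z: go to p, push DDZ → (p, bbbcb, DDZ)
  read b, top D: go to r, push DD → (r, bbcb, DDDZ)
  read b, top D: go to q, push ε → (q, bcb, DDZ)
  read b, top D: go to t, push DD → (t, cb, DDDZ)
  read c, top D: go to s, push ε → (s, b, DDZ)
  read b, top D: go to p, push D → (p, ε, DDZ)
All input consumed in state p with stack DDZ.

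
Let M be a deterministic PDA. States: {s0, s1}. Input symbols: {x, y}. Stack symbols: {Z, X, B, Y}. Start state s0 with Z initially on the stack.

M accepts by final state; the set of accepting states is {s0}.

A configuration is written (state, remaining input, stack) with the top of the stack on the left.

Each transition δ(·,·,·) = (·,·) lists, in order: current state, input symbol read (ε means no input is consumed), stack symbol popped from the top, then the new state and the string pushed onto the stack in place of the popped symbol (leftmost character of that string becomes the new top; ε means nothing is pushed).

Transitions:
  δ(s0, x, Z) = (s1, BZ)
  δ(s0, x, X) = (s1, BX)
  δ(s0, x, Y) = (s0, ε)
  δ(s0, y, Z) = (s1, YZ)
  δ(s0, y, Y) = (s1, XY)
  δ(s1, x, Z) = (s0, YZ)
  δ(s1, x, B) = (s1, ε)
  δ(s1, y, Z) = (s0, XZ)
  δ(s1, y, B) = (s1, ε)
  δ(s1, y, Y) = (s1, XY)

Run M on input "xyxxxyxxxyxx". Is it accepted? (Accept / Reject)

Accept

(s0, xyxxxyxxxyxx, Z)
  read x, top Z: go to s1, push BZ → (s1, yxxxyxxxyxx, BZ)
  read y, top B: go to s1, push ε → (s1, xxxyxxxyxx, Z)
  read x, top Z: go to s0, push YZ → (s0, xxyxxxyxx, YZ)
  read x, top Y: go to s0, push ε → (s0, xyxxxyxx, Z)
  read x, top Z: go to s1, push BZ → (s1, yxxxyxx, BZ)
  read y, top B: go to s1, push ε → (s1, xxxyxx, Z)
  read x, top Z: go to s0, push YZ → (s0, xxyxx, YZ)
  read x, top Y: go to s0, push ε → (s0, xyxx, Z)
  read x, top Z: go to s1, push BZ → (s1, yxx, BZ)
  read y, top B: go to s1, push ε → (s1, xx, Z)
  read x, top Z: go to s0, push YZ → (s0, x, YZ)
  read x, top Y: go to s0, push ε → (s0, ε, Z)
All input consumed; state s0 ∈ F.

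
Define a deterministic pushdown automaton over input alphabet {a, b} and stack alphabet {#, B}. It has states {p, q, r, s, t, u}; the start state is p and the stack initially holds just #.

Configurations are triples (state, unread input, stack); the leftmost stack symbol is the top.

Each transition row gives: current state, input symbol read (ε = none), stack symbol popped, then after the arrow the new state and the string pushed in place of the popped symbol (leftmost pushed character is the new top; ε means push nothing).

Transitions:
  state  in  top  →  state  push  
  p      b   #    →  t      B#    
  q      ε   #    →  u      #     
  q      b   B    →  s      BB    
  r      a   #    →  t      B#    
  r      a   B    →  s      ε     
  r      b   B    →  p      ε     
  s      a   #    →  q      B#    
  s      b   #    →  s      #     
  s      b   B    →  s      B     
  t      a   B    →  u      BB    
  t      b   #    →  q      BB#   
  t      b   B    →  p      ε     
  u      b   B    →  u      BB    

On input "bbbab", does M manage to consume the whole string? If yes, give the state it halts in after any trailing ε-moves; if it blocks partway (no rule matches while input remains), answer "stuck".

(p, bbbab, #) ⊢ (t, bbab, B#) ⊢ (p, bab, #) ⊢ (t, ab, B#) ⊢ (u, b, BB#) ⊢ (u, ε, BBB#)
All input consumed; M is in state u.

u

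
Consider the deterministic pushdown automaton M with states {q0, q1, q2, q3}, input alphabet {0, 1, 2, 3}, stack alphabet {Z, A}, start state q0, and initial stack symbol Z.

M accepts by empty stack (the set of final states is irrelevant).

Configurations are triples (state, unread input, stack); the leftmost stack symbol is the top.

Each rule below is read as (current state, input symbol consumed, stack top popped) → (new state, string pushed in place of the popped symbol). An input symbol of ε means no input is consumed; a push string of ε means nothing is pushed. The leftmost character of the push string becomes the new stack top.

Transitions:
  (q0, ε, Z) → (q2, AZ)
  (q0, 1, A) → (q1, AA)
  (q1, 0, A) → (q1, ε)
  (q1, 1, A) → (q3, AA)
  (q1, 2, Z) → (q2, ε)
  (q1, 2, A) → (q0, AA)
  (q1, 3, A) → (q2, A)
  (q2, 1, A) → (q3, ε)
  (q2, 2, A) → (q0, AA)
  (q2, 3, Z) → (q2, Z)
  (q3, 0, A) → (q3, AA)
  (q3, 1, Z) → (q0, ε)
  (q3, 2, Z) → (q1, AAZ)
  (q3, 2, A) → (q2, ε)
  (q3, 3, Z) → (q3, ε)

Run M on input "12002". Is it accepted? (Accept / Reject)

Accept

(q0, 12002, Z)
  ε-move, top Z: go to q2, push AZ → (q2, 12002, AZ)
  read 1, top A: go to q3, push ε → (q3, 2002, Z)
  read 2, top Z: go to q1, push AAZ → (q1, 002, AAZ)
  read 0, top A: go to q1, push ε → (q1, 02, AZ)
  read 0, top A: go to q1, push ε → (q1, 2, Z)
  read 2, top Z: go to q2, push ε → (q2, ε, ε)
All input consumed and the stack is empty.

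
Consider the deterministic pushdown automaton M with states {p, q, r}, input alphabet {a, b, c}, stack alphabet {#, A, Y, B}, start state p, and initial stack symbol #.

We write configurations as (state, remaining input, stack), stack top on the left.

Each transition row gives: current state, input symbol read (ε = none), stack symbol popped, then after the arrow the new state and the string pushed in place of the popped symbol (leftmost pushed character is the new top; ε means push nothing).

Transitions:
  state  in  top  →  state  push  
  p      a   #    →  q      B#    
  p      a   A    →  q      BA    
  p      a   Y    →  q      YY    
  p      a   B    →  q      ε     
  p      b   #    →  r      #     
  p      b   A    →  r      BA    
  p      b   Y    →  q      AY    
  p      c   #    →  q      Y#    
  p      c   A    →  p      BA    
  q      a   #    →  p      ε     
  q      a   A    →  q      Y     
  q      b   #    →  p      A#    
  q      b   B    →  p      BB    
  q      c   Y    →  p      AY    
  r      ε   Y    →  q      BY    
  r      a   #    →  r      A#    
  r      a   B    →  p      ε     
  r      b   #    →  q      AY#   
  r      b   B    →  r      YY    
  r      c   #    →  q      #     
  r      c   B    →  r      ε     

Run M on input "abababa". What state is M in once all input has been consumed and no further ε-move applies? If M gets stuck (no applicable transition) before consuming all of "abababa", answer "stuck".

q

(p, abababa, #) ⊢ (q, bababa, B#) ⊢ (p, ababa, BB#) ⊢ (q, baba, B#) ⊢ (p, aba, BB#) ⊢ (q, ba, B#) ⊢ (p, a, BB#) ⊢ (q, ε, B#)
All input consumed; M is in state q.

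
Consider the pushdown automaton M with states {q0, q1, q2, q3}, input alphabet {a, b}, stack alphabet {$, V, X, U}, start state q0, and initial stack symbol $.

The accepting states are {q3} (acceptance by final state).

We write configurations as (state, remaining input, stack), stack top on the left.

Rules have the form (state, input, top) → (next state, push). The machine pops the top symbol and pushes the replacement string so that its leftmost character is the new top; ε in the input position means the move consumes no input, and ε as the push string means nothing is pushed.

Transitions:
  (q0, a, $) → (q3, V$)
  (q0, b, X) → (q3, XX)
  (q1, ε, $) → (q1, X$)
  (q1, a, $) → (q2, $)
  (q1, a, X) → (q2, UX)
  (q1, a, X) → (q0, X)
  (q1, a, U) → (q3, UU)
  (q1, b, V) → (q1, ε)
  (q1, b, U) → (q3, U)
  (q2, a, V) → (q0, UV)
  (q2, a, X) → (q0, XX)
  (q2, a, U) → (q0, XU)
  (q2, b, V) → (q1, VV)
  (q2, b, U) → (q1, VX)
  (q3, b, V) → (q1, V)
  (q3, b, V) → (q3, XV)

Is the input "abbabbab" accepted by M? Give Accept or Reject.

Accept

One accepting computation: (q0, abbabbab, $) ⊢ (q3, bbabbab, V$) ⊢ (q1, babbab, V$) ⊢ (q1, abbab, $) ⊢ (q1, abbab, X$) ⊢ (q2, bbab, UX$) ⊢ (q1, bab, VXX$) ⊢ (q1, ab, XX$) ⊢ (q0, b, XX$) ⊢ (q3, ε, XXX$)
All input consumed and state q3 ∈ F.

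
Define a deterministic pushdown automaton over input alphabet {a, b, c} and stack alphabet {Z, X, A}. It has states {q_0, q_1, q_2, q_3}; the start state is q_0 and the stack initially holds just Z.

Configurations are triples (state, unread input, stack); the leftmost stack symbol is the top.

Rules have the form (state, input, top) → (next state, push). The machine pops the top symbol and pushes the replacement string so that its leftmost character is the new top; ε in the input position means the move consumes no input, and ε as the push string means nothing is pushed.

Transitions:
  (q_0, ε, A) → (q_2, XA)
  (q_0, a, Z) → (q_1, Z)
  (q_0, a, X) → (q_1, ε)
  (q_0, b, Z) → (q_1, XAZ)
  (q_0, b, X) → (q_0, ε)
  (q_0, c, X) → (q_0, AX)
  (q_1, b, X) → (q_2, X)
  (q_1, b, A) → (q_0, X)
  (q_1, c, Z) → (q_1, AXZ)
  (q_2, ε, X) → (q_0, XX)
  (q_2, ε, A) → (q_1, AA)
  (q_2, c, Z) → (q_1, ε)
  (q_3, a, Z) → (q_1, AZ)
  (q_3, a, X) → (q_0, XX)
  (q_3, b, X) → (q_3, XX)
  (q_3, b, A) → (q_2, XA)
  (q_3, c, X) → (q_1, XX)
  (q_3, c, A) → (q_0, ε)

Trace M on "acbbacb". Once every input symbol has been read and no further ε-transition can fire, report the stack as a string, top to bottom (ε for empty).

XXZ

(q_0, acbbacb, Z) ⊢ (q_1, cbbacb, Z) ⊢ (q_1, bbacb, AXZ) ⊢ (q_0, bacb, XXZ) ⊢ (q_0, acb, XZ) ⊢ (q_1, cb, Z) ⊢ (q_1, b, AXZ) ⊢ (q_0, ε, XXZ)
All input consumed in state q_0 with stack XXZ.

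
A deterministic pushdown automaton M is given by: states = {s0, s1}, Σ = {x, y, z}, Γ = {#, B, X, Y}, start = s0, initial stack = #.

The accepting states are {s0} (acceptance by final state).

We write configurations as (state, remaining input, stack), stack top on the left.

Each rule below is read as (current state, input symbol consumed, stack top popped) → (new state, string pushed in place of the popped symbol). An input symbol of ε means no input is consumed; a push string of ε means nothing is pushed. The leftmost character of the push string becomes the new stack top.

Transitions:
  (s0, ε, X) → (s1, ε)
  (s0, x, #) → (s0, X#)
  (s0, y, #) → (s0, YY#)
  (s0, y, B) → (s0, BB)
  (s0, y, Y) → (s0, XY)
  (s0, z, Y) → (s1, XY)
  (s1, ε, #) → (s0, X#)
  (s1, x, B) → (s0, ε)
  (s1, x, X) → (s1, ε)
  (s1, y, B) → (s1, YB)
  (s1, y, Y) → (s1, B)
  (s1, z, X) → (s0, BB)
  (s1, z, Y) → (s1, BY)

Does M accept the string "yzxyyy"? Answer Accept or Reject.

(s0, yzxyyy, #)
  read y, top #: go to s0, push YY# → (s0, zxyyy, YY#)
  read z, top Y: go to s1, push XY → (s1, xyyy, XYY#)
  read x, top X: go to s1, push ε → (s1, yyy, YY#)
  read y, top Y: go to s1, push B → (s1, yy, BY#)
  read y, top B: go to s1, push YB → (s1, y, YBY#)
  read y, top Y: go to s1, push B → (s1, ε, BBY#)
All input consumed; state s1 ∉ F and no further ε-move applies.

Reject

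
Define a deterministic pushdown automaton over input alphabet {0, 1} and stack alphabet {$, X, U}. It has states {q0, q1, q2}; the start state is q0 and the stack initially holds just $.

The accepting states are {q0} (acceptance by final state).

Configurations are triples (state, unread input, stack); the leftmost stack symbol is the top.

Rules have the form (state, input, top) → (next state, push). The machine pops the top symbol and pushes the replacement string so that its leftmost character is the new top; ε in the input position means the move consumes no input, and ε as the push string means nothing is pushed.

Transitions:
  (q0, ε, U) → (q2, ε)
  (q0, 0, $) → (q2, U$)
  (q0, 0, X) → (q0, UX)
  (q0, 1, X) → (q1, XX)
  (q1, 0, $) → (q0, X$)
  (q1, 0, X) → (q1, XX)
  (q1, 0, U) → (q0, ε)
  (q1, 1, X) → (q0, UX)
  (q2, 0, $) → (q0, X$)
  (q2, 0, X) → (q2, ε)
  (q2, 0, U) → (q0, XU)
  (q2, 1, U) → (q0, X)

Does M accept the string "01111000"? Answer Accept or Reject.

Reject

(q0, 01111000, $)
  read 0, top $: go to q2, push U$ → (q2, 1111000, U$)
  read 1, top U: go to q0, push X → (q0, 111000, X$)
  read 1, top X: go to q1, push XX → (q1, 11000, XX$)
  read 1, top X: go to q0, push UX → (q0, 1000, UXX$)
  ε-move, top U: go to q2, push ε → (q2, 1000, XX$)
No transition applies at (q2, 1000, XX$); input not fully consumed.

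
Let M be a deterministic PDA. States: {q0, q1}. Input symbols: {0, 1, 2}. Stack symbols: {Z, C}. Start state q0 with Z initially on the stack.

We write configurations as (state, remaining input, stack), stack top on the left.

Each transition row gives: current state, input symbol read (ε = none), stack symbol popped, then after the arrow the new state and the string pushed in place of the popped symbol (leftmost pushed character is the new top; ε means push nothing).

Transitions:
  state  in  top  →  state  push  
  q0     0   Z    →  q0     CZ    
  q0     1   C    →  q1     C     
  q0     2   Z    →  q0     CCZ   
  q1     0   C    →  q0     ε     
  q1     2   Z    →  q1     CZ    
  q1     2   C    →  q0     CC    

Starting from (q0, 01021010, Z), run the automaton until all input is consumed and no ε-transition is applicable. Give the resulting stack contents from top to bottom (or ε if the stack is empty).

(q0, 01021010, Z)
  read 0, top Z: go to q0, push CZ → (q0, 1021010, CZ)
  read 1, top C: go to q1, push C → (q1, 021010, CZ)
  read 0, top C: go to q0, push ε → (q0, 21010, Z)
  read 2, top Z: go to q0, push CCZ → (q0, 1010, CCZ)
  read 1, top C: go to q1, push C → (q1, 010, CCZ)
  read 0, top C: go to q0, push ε → (q0, 10, CZ)
  read 1, top C: go to q1, push C → (q1, 0, CZ)
  read 0, top C: go to q0, push ε → (q0, ε, Z)
All input consumed in state q0 with stack Z.

Z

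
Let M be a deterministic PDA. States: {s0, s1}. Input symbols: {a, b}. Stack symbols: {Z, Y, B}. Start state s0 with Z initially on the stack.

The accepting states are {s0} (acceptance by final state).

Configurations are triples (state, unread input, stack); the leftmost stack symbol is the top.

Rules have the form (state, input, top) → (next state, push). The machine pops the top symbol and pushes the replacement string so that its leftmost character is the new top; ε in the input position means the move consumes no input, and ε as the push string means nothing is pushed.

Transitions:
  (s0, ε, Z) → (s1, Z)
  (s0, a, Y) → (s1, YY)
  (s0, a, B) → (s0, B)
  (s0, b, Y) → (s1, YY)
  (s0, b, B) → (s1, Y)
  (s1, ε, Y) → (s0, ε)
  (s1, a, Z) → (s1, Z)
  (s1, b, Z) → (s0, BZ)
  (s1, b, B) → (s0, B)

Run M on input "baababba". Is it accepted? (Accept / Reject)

Reject

(s0, baababba, Z)
  ε-move, top Z: go to s1, push Z → (s1, baababba, Z)
  read b, top Z: go to s0, push BZ → (s0, aababba, BZ)
  read a, top B: go to s0, push B → (s0, ababba, BZ)
  read a, top B: go to s0, push B → (s0, babba, BZ)
  read b, top B: go to s1, push Y → (s1, abba, YZ)
  ε-move, top Y: go to s0, push ε → (s0, abba, Z)
  ε-move, top Z: go to s1, push Z → (s1, abba, Z)
  read a, top Z: go to s1, push Z → (s1, bba, Z)
  read b, top Z: go to s0, push BZ → (s0, ba, BZ)
  read b, top B: go to s1, push Y → (s1, a, YZ)
  ε-move, top Y: go to s0, push ε → (s0, a, Z)
  ε-move, top Z: go to s1, push Z → (s1, a, Z)
  read a, top Z: go to s1, push Z → (s1, ε, Z)
All input consumed; state s1 ∉ F and no further ε-move applies.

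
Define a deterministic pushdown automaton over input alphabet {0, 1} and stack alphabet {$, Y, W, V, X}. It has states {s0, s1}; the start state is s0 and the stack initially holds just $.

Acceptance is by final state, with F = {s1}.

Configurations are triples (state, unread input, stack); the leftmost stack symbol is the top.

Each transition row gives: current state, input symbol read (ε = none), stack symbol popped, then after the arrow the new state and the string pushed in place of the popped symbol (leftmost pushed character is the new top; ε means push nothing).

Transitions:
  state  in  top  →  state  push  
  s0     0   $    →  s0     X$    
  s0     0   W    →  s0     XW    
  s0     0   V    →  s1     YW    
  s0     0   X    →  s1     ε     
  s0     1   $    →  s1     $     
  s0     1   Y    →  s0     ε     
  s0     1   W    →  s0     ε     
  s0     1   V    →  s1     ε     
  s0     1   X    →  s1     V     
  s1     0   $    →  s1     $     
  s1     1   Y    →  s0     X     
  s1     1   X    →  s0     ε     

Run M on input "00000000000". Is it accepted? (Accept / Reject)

(s0, 00000000000, $)
  read 0, top $: go to s0, push X$ → (s0, 0000000000, X$)
  read 0, top X: go to s1, push ε → (s1, 000000000, $)
  read 0, top $: go to s1, push $ → (s1, 00000000, $)
  read 0, top $: go to s1, push $ → (s1, 0000000, $)
  read 0, top $: go to s1, push $ → (s1, 000000, $)
  read 0, top $: go to s1, push $ → (s1, 00000, $)
  read 0, top $: go to s1, push $ → (s1, 0000, $)
  read 0, top $: go to s1, push $ → (s1, 000, $)
  read 0, top $: go to s1, push $ → (s1, 00, $)
  read 0, top $: go to s1, push $ → (s1, 0, $)
  read 0, top $: go to s1, push $ → (s1, ε, $)
All input consumed; state s1 ∈ F.

Accept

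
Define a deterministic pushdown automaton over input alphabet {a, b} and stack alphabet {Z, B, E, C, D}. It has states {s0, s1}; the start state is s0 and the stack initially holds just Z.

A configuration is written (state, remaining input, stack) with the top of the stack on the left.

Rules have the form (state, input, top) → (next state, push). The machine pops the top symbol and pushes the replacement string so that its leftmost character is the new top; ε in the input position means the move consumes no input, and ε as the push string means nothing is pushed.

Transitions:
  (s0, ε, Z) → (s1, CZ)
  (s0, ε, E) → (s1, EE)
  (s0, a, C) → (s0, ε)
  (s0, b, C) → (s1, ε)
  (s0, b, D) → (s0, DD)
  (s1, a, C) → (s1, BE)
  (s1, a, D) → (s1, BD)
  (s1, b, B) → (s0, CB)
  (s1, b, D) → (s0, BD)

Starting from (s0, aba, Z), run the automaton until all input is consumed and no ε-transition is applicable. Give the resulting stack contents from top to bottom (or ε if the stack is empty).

(s0, aba, Z)
  ε-move, top Z: go to s1, push CZ → (s1, aba, CZ)
  read a, top C: go to s1, push BE → (s1, ba, BEZ)
  read b, top B: go to s0, push CB → (s0, a, CBEZ)
  read a, top C: go to s0, push ε → (s0, ε, BEZ)
All input consumed in state s0 with stack BEZ.

BEZ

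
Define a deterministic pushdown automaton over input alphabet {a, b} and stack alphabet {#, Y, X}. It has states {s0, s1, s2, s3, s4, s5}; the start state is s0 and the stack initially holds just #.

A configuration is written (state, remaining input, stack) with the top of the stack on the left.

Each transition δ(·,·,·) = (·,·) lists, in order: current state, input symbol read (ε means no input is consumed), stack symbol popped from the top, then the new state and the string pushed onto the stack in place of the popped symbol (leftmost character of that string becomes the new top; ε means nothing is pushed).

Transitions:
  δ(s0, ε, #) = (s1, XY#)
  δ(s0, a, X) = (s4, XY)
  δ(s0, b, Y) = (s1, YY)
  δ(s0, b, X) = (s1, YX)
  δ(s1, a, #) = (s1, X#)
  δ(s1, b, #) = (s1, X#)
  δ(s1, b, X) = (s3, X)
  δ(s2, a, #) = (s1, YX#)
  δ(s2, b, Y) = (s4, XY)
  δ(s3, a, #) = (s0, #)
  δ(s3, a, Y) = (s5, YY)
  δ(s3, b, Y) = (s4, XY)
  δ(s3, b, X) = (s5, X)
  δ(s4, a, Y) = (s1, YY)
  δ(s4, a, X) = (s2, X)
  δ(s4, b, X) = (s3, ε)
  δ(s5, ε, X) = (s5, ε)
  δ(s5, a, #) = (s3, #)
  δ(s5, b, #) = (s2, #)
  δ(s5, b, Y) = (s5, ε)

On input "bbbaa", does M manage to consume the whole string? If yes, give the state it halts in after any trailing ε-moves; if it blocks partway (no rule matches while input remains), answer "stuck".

(s0, bbbaa, #)
  ε-move, top #: go to s1, push XY# → (s1, bbbaa, XY#)
  read b, top X: go to s3, push X → (s3, bbaa, XY#)
  read b, top X: go to s5, push X → (s5, baa, XY#)
  ε-move, top X: go to s5, push ε → (s5, baa, Y#)
  read b, top Y: go to s5, push ε → (s5, aa, #)
  read a, top #: go to s3, push # → (s3, a, #)
  read a, top #: go to s0, push # → (s0, ε, #)
  ε-move, top #: go to s1, push XY# → (s1, ε, XY#)
All input consumed; M is in state s1.

s1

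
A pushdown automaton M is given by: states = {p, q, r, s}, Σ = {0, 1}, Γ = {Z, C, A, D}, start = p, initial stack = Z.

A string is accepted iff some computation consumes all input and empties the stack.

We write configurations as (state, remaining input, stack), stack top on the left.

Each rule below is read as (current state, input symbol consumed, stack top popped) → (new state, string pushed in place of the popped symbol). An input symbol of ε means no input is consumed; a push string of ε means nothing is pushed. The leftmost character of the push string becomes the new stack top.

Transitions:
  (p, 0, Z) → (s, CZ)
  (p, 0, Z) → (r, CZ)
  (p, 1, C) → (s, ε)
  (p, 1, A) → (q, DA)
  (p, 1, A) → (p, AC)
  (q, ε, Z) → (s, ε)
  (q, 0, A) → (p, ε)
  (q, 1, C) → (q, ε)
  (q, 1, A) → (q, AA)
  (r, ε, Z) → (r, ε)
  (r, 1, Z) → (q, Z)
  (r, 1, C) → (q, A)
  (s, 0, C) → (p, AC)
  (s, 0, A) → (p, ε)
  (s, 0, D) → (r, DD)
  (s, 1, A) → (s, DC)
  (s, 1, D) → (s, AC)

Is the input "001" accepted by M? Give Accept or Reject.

Reject

No computation consumes all input and empties the stack.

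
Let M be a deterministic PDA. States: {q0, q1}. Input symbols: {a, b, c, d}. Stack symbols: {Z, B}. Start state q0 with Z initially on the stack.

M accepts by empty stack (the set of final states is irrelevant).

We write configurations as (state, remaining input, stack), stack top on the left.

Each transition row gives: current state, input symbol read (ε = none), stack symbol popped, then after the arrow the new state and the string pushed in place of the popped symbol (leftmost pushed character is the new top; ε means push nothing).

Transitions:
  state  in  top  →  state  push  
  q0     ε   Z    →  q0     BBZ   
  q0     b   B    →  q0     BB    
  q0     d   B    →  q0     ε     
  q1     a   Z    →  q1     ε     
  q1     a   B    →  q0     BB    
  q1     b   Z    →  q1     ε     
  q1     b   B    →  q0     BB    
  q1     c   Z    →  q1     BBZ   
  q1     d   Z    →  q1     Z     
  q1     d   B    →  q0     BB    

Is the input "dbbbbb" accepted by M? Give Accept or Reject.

(q0, dbbbbb, Z)
  ε-move, top Z: go to q0, push BBZ → (q0, dbbbbb, BBZ)
  read d, top B: go to q0, push ε → (q0, bbbbb, BZ)
  read b, top B: go to q0, push BB → (q0, bbbb, BBZ)
  read b, top B: go to q0, push BB → (q0, bbb, BBBZ)
  read b, top B: go to q0, push BB → (q0, bb, BBBBZ)
  read b, top B: go to q0, push BB → (q0, b, BBBBBZ)
  read b, top B: go to q0, push BB → (q0, ε, BBBBBBZ)
All input consumed; stack is BBBBBBZ, not empty, and no further ε-move applies.

Reject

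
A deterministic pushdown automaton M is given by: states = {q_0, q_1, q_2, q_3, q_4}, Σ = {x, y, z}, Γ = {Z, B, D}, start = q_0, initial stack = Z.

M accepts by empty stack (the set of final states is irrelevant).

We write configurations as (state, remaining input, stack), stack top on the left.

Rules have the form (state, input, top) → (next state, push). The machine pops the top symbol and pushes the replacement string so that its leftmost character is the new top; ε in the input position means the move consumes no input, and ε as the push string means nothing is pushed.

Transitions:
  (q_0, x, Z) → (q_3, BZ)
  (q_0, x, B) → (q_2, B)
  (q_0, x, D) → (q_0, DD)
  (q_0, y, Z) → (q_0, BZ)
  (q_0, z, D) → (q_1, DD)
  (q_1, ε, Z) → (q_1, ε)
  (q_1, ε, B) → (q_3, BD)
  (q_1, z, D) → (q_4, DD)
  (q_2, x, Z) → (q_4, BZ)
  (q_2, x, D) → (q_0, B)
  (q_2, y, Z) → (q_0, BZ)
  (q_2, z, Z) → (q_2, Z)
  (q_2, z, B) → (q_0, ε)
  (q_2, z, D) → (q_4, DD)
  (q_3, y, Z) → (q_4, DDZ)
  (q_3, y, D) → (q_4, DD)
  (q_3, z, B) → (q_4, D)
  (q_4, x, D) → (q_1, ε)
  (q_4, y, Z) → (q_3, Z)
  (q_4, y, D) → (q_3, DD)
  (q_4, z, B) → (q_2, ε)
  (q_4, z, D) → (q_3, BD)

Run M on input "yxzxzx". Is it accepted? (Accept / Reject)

(q_0, yxzxzx, Z) ⊢ (q_0, xzxzx, BZ) ⊢ (q_2, zxzx, BZ) ⊢ (q_0, xzx, Z) ⊢ (q_3, zx, BZ) ⊢ (q_4, x, DZ) ⊢ (q_1, ε, Z) ⊢ (q_1, ε, ε)
All input consumed and the stack is empty.

Accept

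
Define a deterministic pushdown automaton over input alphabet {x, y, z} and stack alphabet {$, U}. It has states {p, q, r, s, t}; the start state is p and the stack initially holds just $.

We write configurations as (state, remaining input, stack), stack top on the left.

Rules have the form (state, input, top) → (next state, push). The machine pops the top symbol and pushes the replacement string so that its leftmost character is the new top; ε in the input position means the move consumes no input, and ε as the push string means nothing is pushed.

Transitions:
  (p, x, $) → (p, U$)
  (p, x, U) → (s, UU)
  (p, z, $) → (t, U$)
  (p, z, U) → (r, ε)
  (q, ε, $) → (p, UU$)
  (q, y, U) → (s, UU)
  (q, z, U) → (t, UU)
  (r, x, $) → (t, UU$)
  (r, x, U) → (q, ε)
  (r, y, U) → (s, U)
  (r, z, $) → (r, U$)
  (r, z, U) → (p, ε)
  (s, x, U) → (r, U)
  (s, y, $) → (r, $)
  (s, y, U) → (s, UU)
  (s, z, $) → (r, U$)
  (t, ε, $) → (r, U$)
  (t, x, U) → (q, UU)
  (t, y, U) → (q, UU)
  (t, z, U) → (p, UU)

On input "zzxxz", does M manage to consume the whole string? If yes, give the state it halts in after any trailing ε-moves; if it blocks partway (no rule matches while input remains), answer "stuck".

p

(p, zzxxz, $) ⊢ (t, zxxz, U$) ⊢ (p, xxz, UU$) ⊢ (s, xz, UUU$) ⊢ (r, z, UUU$) ⊢ (p, ε, UU$)
All input consumed; M is in state p.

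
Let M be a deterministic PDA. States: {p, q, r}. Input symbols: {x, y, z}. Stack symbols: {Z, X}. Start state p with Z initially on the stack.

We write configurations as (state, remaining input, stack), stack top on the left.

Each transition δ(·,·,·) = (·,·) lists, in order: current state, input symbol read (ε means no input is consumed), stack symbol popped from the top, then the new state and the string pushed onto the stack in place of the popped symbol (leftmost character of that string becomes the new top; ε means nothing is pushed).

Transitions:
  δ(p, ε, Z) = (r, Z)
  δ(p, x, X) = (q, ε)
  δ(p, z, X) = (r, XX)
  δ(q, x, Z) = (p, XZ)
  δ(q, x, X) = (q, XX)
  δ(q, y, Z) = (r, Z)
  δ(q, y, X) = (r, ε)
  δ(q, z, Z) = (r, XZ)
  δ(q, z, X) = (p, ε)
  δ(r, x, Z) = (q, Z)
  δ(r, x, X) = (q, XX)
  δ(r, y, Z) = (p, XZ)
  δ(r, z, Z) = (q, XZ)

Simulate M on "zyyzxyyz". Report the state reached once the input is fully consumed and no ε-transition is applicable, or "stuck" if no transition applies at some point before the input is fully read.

(p, zyyzxyyz, Z) ⊢ (r, zyyzxyyz, Z) ⊢ (q, yyzxyyz, XZ) ⊢ (r, yzxyyz, Z) ⊢ (p, zxyyz, XZ) ⊢ (r, xyyz, XXZ) ⊢ (q, yyz, XXXZ) ⊢ (r, yz, XXZ)
No transition for (r, y, top X); M blocks with input yz remaining.

stuck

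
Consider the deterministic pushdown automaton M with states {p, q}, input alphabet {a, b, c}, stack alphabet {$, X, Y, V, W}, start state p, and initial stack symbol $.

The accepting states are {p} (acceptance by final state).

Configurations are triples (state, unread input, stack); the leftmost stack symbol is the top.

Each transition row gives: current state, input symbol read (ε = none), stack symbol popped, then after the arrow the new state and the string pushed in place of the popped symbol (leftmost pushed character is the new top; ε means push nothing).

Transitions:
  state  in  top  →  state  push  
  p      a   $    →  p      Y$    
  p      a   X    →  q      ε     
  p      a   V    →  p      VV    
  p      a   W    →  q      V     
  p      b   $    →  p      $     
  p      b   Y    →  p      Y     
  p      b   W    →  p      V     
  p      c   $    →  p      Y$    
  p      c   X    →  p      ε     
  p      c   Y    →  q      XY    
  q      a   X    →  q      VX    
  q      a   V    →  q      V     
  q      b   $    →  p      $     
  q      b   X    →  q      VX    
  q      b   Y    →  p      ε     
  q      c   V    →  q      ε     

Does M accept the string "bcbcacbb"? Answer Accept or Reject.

Reject

(p, bcbcacbb, $)
  read b, top $: go to p, push $ → (p, cbcacbb, $)
  read c, top $: go to p, push Y$ → (p, bcacbb, Y$)
  read b, top Y: go to p, push Y → (p, cacbb, Y$)
  read c, top Y: go to q, push XY → (q, acbb, XY$)
  read a, top X: go to q, push VX → (q, cbb, VXY$)
  read c, top V: go to q, push ε → (q, bb, XY$)
  read b, top X: go to q, push VX → (q, b, VXY$)
No transition applies at (q, b, VXY$); input not fully consumed.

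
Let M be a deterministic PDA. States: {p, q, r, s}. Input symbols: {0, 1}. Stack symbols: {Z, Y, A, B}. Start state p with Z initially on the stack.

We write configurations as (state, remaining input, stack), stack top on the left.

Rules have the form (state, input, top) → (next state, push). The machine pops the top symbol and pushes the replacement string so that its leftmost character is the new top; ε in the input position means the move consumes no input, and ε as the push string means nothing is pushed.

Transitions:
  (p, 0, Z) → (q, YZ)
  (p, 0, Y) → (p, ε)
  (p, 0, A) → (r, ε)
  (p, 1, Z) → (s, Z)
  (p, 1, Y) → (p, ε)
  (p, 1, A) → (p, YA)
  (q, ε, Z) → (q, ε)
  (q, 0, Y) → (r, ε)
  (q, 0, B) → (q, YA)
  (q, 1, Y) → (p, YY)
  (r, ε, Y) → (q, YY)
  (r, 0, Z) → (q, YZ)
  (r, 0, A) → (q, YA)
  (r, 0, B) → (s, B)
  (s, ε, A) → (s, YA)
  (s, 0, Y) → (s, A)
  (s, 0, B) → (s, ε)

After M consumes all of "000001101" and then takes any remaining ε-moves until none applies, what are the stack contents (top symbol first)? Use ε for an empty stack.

Z

(p, 000001101, Z)
  read 0, top Z: go to q, push YZ → (q, 00001101, YZ)
  read 0, top Y: go to r, push ε → (r, 0001101, Z)
  read 0, top Z: go to q, push YZ → (q, 001101, YZ)
  read 0, top Y: go to r, push ε → (r, 01101, Z)
  read 0, top Z: go to q, push YZ → (q, 1101, YZ)
  read 1, top Y: go to p, push YY → (p, 101, YYZ)
  read 1, top Y: go to p, push ε → (p, 01, YZ)
  read 0, top Y: go to p, push ε → (p, 1, Z)
  read 1, top Z: go to s, push Z → (s, ε, Z)
All input consumed in state s with stack Z.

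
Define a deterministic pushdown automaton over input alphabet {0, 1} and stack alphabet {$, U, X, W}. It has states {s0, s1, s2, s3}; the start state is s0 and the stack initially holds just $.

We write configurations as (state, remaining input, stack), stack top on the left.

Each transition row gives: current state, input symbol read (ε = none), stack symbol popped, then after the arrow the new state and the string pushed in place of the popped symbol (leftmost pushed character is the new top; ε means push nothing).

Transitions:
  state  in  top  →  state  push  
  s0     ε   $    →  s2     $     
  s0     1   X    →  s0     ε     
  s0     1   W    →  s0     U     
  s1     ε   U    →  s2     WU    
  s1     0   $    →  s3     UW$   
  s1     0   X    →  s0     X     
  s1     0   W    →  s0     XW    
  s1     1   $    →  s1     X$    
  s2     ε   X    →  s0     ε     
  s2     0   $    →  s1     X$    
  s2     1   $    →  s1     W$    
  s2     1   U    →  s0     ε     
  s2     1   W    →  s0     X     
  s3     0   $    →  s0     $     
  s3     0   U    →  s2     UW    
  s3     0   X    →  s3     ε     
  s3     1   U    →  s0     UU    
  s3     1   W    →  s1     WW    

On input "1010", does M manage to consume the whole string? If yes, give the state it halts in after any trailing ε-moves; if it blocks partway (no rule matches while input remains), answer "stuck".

stuck

(s0, 1010, $) ⊢ (s2, 1010, $) ⊢ (s1, 010, W$) ⊢ (s0, 10, XW$) ⊢ (s0, 0, W$)
No transition for (s0, 0, top W); M blocks with input 0 remaining.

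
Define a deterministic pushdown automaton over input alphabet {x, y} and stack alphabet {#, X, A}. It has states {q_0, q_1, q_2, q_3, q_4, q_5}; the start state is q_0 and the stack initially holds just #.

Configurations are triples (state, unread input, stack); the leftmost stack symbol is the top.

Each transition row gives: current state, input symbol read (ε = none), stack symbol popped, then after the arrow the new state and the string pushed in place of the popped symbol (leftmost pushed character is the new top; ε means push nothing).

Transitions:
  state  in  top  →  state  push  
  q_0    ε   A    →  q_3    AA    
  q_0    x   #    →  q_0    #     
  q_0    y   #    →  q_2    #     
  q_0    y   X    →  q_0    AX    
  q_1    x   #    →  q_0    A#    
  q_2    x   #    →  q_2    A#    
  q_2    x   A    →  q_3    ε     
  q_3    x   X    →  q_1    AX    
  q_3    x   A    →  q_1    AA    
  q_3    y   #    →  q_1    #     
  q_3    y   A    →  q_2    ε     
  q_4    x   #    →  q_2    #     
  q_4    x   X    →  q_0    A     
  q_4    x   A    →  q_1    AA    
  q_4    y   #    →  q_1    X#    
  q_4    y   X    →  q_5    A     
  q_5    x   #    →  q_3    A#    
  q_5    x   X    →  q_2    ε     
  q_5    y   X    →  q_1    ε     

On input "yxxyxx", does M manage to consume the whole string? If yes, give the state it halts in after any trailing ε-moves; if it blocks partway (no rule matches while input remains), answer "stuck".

q_1

(q_0, yxxyxx, #) ⊢ (q_2, xxyxx, #) ⊢ (q_2, xyxx, A#) ⊢ (q_3, yxx, #) ⊢ (q_1, xx, #) ⊢ (q_0, x, A#) ⊢ (q_3, x, AA#) ⊢ (q_1, ε, AAA#)
All input consumed; M is in state q_1.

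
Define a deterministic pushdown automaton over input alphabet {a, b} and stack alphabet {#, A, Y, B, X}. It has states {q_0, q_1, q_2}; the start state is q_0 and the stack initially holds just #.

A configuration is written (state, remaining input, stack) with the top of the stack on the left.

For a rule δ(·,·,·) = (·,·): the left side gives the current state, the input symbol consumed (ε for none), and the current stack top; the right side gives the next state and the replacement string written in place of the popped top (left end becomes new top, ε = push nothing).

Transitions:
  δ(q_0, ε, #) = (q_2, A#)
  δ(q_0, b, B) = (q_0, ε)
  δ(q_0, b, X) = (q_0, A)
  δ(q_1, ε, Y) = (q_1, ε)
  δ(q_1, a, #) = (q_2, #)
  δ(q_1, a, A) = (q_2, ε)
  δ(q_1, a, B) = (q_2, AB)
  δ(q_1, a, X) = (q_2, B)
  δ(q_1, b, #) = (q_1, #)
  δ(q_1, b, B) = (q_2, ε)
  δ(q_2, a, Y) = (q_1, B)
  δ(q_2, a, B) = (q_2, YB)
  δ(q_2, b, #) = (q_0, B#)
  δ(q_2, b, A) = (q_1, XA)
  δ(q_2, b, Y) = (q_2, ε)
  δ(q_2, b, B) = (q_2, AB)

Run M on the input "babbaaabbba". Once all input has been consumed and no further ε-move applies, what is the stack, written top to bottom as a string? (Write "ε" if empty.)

BABABA#

(q_0, babbaaabbba, #)
  ε-move, top #: go to q_2, push A# → (q_2, babbaaabbba, A#)
  read b, top A: go to q_1, push XA → (q_1, abbaaabbba, XA#)
  read a, top X: go to q_2, push B → (q_2, bbaaabbba, BA#)
  read b, top B: go to q_2, push AB → (q_2, baaabbba, ABA#)
  read b, top A: go to q_1, push XA → (q_1, aaabbba, XABA#)
  read a, top X: go to q_2, push B → (q_2, aabbba, BABA#)
  read a, top B: go to q_2, push YB → (q_2, abbba, YBABA#)
  read a, top Y: go to q_1, push B → (q_1, bbba, BBABA#)
  read b, top B: go to q_2, push ε → (q_2, bba, BABA#)
  read b, top B: go to q_2, push AB → (q_2, ba, ABABA#)
  read b, top A: go to q_1, push XA → (q_1, a, XABABA#)
  read a, top X: go to q_2, push B → (q_2, ε, BABABA#)
All input consumed in state q_2 with stack BABABA#.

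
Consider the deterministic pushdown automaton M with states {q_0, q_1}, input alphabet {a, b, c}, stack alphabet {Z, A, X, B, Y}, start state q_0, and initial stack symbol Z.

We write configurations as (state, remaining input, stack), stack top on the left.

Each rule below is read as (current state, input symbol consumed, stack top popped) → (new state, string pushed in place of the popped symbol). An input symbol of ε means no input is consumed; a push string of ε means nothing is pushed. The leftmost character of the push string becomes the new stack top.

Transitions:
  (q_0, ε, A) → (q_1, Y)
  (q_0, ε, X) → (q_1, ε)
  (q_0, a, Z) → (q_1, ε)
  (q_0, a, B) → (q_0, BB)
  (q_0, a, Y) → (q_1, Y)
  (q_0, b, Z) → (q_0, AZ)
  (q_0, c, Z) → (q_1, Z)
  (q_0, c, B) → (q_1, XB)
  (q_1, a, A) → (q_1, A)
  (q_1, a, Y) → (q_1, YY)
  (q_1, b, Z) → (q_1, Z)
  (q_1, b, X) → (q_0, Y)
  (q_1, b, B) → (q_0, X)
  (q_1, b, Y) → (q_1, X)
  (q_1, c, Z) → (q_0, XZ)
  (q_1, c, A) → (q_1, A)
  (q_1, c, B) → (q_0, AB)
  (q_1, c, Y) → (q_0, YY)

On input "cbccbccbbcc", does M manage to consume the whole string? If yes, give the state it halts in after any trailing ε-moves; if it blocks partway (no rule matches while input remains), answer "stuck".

(q_0, cbccbccbbcc, Z) ⊢ (q_1, bccbccbbcc, Z) ⊢ (q_1, ccbccbbcc, Z) ⊢ (q_0, cbccbbcc, XZ) ⊢ (q_1, cbccbbcc, Z) ⊢ (q_0, bccbbcc, XZ) ⊢ (q_1, bccbbcc, Z) ⊢ (q_1, ccbbcc, Z) ⊢ (q_0, cbbcc, XZ) ⊢ (q_1, cbbcc, Z) ⊢ (q_0, bbcc, XZ) ⊢ (q_1, bbcc, Z) ⊢ (q_1, bcc, Z) ⊢ (q_1, cc, Z) ⊢ (q_0, c, XZ) ⊢ (q_1, c, Z) ⊢ (q_0, ε, XZ) ⊢ (q_1, ε, Z)
All input consumed; M is in state q_1.

q_1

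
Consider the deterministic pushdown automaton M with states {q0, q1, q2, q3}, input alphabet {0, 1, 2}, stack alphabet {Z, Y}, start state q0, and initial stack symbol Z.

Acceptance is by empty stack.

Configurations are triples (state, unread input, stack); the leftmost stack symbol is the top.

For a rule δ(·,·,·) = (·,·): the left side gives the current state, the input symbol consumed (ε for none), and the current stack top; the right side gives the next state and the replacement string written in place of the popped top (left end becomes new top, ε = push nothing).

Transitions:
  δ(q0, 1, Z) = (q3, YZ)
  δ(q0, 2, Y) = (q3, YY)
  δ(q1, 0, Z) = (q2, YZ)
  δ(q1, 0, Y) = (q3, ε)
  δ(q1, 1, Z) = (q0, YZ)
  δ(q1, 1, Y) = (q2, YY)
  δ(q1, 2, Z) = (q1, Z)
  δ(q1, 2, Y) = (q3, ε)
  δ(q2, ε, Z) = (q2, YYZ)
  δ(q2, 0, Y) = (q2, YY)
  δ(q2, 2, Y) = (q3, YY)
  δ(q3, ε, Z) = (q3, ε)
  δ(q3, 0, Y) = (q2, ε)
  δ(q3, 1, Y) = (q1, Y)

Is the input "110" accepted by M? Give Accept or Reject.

(q0, 110, Z)
  read 1, top Z: go to q3, push YZ → (q3, 10, YZ)
  read 1, top Y: go to q1, push Y → (q1, 0, YZ)
  read 0, top Y: go to q3, push ε → (q3, ε, Z)
  ε-move, top Z: go to q3, push ε → (q3, ε, ε)
All input consumed and the stack is empty.

Accept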